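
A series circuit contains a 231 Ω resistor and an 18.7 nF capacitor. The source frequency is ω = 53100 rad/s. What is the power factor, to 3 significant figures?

X_C = 1/(ωC) = 1010 Ω
Z = 231 − j1010 Ω
|Z| = √(231² + 1010²) = 1030 Ω
∠Z = arctan(-1010/231) = -77.1°
cos φ = cos(-77.1°) = 0.224

0.224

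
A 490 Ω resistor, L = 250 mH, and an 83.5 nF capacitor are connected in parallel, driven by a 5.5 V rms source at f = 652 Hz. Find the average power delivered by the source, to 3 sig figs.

ω = 2πf = 4097 rad/s
X_L = ωL = 1020 Ω
X_C = 1/(ωC) = 2920 Ω
Parallel: admittances add. Y = 1/R + 1/(jωL) + jωC
Y = (0.00204 − j0.000634) S
|Y| = 0.00214 S → |Z| = 1/|Y| = 468 Ω, ∠Z = −∠Y = 17.3°
I = V/|Z| = 11.8 mA
P = VI cos φ = 5.5 × 0.0118 × cos(17.3°) = 61.7 mW

61.7 mW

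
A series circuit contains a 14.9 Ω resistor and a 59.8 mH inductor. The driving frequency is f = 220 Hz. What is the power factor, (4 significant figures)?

ω = 2πf = 1382 rad/s
X_L = ωL = 82.66 Ω
Z = 14.90 + j82.66 Ω
|Z| = √(14.90² + 82.66²) = 83.99 Ω
∠Z = arctan(82.66/14.90) = 79.78°
cos φ = cos(79.78°) = 0.1774

0.1774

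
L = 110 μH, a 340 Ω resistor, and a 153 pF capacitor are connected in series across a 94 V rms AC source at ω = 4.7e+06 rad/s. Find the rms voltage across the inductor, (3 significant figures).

51.8 V

X_L = ωL = 517 Ω
X_C = 1/(ωC) = 1390 Ω
Net reactance X = X_L − X_C = -874 Ω
Z = 340 − j874 Ω
|Z| = √(340² + 874²) = 937 Ω
I = V/|Z| = 100 mA
V_L = I·|Z_L| = 0.100 × 517 = 51.8 V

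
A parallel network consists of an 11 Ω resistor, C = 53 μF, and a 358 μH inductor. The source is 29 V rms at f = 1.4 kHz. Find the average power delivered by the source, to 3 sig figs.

76.5 W

ω = 2πf = 8796 rad/s
X_L = ωL = 3.15 Ω
X_C = 1/(ωC) = 2.14 Ω
Parallel: admittances add. Y = 1/R + 1/(jωL) + jωC
Y = (0.0909 + j0.149) S
|Y| = 0.174 S → |Z| = 1/|Y| = 5.74 Ω, ∠Z = −∠Y = -58.6°
I = V/|Z| = 5.05 A
P = VI cos φ = 29 × 5.05 × cos(-58.6°) = 76.5 W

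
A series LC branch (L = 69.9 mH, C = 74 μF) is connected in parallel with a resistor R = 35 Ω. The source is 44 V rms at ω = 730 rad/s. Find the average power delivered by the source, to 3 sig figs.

X_L = ωL = 51.0 Ω
X_C = 1/(ωC) = 18.5 Ω
Branch 1: Z₁ = R = 35.0 Ω
Branch 2 (series LC): Z₂ = j(X_L − X_C) = j32.5 Ω
Parallel: Z = Z₁Z₂/(Z₁+Z₂), |Z| = 23.8 Ω, ∠Z = 47.1°
I = V/|Z| = 1.85 A
P = VI cos φ = 44 × 1.85 × cos(47.1°) = 55.3 W

55.3 W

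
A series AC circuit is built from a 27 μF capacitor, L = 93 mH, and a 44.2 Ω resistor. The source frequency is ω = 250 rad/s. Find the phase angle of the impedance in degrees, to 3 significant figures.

-70.5°

X_L = ωL = 23.2 Ω
X_C = 1/(ωC) = 148 Ω
Net reactance X = X_L − X_C = -125 Ω
Z = 44.2 − j125 Ω
|Z| = √(44.2² + 125²) = 132 Ω
∠Z = arctan(-125/44.2) = -70.5°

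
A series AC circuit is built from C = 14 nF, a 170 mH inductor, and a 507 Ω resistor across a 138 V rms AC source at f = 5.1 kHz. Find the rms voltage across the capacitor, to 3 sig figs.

ω = 2πf = 32040 rad/s
X_L = ωL = 5450 Ω
X_C = 1/(ωC) = 2230 Ω
Net reactance X = X_L − X_C = 3220 Ω
Z = 507 + j3220 Ω
|Z| = √(507² + 3220²) = 3260 Ω
I = V/|Z| = 42.4 mA
V_C = I·|Z_C| = 0.0424 × 2230 = 94.4 V

94.4 V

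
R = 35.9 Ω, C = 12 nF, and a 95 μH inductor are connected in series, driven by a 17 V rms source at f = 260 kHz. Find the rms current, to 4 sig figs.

ω = 2πf = 1.634e+06 rad/s
X_L = ωL = 155.2 Ω
X_C = 1/(ωC) = 51.01 Ω
Net reactance X = X_L − X_C = 104.2 Ω
Z = 35.90 + j104.2 Ω
|Z| = √(35.90² + 104.2²) = 110.2 Ω
I = V/|Z| = 17/110.2 = 154.3 mA

154.3 mA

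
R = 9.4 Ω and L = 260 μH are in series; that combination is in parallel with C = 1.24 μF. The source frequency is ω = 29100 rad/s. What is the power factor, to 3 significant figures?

X_L = ωL = 7.57 Ω
X_C = 1/(ωC) = 27.7 Ω
Branch 1 (R+jX_L): Z₁ = 9.40 + j7.57 Ω, |Z₁| = 12.1 Ω
Branch 2 (−jX_C): Z₂ = −j27.7 Ω
Parallel: Z = Z₁Z₂/(Z₁+Z₂), |Z| = 15.0 Ω, ∠Z = 13.8°
cos φ = cos(13.8°) = 0.971

0.971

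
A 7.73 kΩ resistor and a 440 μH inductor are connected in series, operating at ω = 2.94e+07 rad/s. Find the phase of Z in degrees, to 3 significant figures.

X_L = ωL = 12900 Ω
Z = 7730 + j12900 Ω
|Z| = √(7730² + 12900²) = 15100 Ω
∠Z = arctan(12900/7730) = 59.1°

59.1°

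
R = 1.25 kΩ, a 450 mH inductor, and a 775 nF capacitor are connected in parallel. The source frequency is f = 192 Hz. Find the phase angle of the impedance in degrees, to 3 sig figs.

48.6°

ω = 2πf = 1206 rad/s
X_L = ωL = 543 Ω
X_C = 1/(ωC) = 1070 Ω
Parallel: admittances add. Y = 1/R + 1/(jωL) + jωC
Y = (0.000800 − j0.000907) S
|Y| = 0.00121 S → |Z| = 1/|Y| = 827 Ω, ∠Z = −∠Y = 48.6°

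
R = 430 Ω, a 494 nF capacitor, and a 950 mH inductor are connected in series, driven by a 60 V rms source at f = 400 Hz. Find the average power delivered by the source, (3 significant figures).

ω = 2πf = 2513 rad/s
X_L = ωL = 2390 Ω
X_C = 1/(ωC) = 805 Ω
Net reactance X = X_L − X_C = 1580 Ω
Z = 430 + j1580 Ω
|Z| = √(430² + 1580²) = 1640 Ω
∠Z = arctan(1580/430) = 74.8°
I = V/|Z| = 36.6 mA
P = VI cos φ = 60 × 0.0366 × cos(74.8°) = 576 mW

576 mW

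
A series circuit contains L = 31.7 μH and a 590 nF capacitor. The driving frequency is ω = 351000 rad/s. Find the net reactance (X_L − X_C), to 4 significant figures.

6.298 Ω

X_L = ωL = 11.13 Ω
X_C = 1/(ωC) = 4.829 Ω
X = 11.13 − 4.829 = 6.298 Ω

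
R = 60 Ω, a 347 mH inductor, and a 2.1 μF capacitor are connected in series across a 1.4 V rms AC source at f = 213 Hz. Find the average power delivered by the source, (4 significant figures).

ω = 2πf = 1338 rad/s
X_L = ωL = 464.4 Ω
X_C = 1/(ωC) = 355.8 Ω
Net reactance X = X_L − X_C = 108.6 Ω
Z = 60.00 + j108.6 Ω
|Z| = √(60.00² + 108.6²) = 124.1 Ω
∠Z = arctan(108.6/60.00) = 61.08°
I = V/|Z| = 11.29 mA
P = VI cos φ = 1.4 × 0.01129 × cos(61.08°) = 7.641 mW

7.641 mW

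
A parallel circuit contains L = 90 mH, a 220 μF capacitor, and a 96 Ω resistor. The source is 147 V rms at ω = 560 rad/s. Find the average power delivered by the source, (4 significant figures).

225.1 W

X_L = ωL = 50.40 Ω
X_C = 1/(ωC) = 8.117 Ω
Parallel: admittances add. Y = 1/R + 1/(jωL) + jωC
Y = (0.01042 + j0.1034) S
|Y| = 0.1039 S → |Z| = 1/|Y| = 9.626 Ω, ∠Z = −∠Y = -84.25°
I = V/|Z| = 15.27 A
P = VI cos φ = 147 × 15.27 × cos(-84.25°) = 225.1 W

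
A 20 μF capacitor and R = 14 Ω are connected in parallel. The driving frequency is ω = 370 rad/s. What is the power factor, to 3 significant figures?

0.995

X_C = 1/(ωC) = 135 Ω
Parallel: admittances add. Y = 1/R + jωC
Y = (0.0714 + j0.00740) S
|Y| = 0.0718 S → |Z| = 1/|Y| = 13.9 Ω, ∠Z = −∠Y = -5.91°
cos φ = cos(-5.91°) = 0.995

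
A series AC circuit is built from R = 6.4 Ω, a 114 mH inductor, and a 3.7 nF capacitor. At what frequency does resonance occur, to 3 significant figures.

7.75 kHz

ω₀ = 1/√(LC) = 1/√(0.114 × 3.7e-09) = 48690 rad/s
f₀ = ω₀/(2π) = 7.75 kHz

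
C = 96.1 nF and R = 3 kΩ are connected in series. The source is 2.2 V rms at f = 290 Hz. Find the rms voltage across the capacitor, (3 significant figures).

1.95 V

ω = 2πf = 1822 rad/s
X_C = 1/(ωC) = 5710 Ω
Z = 3000 − j5710 Ω
|Z| = √(3000² + 5710²) = 6450 Ω
I = V/|Z| = 341 μA
V_C = I·|Z_C| = 0.000341 × 5710 = 1.95 V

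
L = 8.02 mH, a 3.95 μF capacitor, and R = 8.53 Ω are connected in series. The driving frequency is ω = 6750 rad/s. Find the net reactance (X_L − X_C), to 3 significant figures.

X_L = ωL = 54.1 Ω
X_C = 1/(ωC) = 37.5 Ω
X = 54.1 − 37.5 = 16.6 Ω

16.6 Ω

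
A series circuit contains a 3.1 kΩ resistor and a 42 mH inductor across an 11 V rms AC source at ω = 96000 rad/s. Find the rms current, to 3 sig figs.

X_L = ωL = 4030 Ω
Z = 3100 + j4030 Ω
|Z| = √(3100² + 4030²) = 5090 Ω
I = V/|Z| = 11/5090 = 2.16 mA

2.16 mA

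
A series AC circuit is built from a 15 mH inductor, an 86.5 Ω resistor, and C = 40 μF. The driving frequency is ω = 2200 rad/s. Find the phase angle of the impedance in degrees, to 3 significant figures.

14.0°

X_L = ωL = 33.0 Ω
X_C = 1/(ωC) = 11.4 Ω
Net reactance X = X_L − X_C = 21.6 Ω
Z = 86.5 + j21.6 Ω
|Z| = √(86.5² + 21.6²) = 89.2 Ω
∠Z = arctan(21.6/86.5) = 14.0°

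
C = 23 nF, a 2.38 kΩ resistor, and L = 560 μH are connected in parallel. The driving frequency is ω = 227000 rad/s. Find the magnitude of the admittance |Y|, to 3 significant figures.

X_L = ωL = 127 Ω
X_C = 1/(ωC) = 192 Ω
Parallel: admittances add. Y = 1/R + 1/(jωL) + jωC
Y = (0.000420 − j0.00265) S
|Y| = 0.00268 S → |Z| = 1/|Y| = 373 Ω, ∠Z = −∠Y = 81.0°

2.68 mS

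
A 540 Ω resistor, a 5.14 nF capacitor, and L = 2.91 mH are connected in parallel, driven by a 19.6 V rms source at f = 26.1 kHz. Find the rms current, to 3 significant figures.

43.8 mA

ω = 2πf = 164000 rad/s
X_L = ωL = 477 Ω
X_C = 1/(ωC) = 1190 Ω
Parallel: admittances add. Y = 1/R + 1/(jωL) + jωC
Y = (0.00185 − j0.00125) S
|Y| = 0.00224 S → |Z| = 1/|Y| = 447 Ω, ∠Z = −∠Y = 34.1°
I = V/|Z| = 19.6/447 = 43.8 mA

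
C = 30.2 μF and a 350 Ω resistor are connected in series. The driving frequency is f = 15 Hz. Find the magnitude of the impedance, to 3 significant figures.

ω = 2πf = 94.25 rad/s
X_C = 1/(ωC) = 351 Ω
Z = 350 − j351 Ω
|Z| = √(350² + 351²) = 496 Ω

496 Ω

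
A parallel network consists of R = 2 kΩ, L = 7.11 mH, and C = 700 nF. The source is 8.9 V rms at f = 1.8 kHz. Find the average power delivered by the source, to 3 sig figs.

ω = 2πf = 11310 rad/s
X_L = ωL = 80.4 Ω
X_C = 1/(ωC) = 126 Ω
Parallel: admittances add. Y = 1/R + 1/(jωL) + jωC
Y = (0.000500 − j0.00452) S
|Y| = 0.00455 S → |Z| = 1/|Y| = 220 Ω, ∠Z = −∠Y = 83.7°
I = V/|Z| = 40.5 mA
P = VI cos φ = 8.9 × 0.0405 × cos(83.7°) = 39.6 mW

39.6 mW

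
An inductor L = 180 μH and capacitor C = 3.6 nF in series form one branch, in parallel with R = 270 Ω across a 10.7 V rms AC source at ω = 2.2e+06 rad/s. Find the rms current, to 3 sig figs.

X_L = ωL = 396 Ω
X_C = 1/(ωC) = 126 Ω
Branch 1: Z₁ = R = 270 Ω
Branch 2 (series LC): Z₂ = j(X_L − X_C) = j270 Ω
Parallel: Z = Z₁Z₂/(Z₁+Z₂), |Z| = 191 Ω, ∠Z = 45.0°
I = V/|Z| = 10.7/191 = 56.1 mA

56.1 mA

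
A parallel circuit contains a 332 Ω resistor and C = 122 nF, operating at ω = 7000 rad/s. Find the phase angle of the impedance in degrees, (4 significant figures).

X_C = 1/(ωC) = 1171 Ω
Parallel: admittances add. Y = 1/R + jωC
Y = (0.003012 + j0.0008540) S
|Y| = 0.003131 S → |Z| = 1/|Y| = 319.4 Ω, ∠Z = −∠Y = -15.83°

-15.83°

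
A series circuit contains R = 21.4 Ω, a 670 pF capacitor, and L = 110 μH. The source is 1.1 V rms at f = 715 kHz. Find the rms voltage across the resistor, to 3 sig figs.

0.144 V

ω = 2πf = 4.492e+06 rad/s
X_L = ωL = 494 Ω
X_C = 1/(ωC) = 332 Ω
Net reactance X = X_L − X_C = 162 Ω
Z = 21.4 + j162 Ω
|Z| = √(21.4² + 162²) = 163 Ω
I = V/|Z| = 6.73 mA
V_R = I·|Z_R| = 0.00673 × 21.4 = 0.144 V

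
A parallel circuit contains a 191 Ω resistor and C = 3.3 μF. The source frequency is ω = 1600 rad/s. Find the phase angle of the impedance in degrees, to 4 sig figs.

-45.24°

X_C = 1/(ωC) = 189.4 Ω
Parallel: admittances add. Y = 1/R + jωC
Y = (0.005236 + j0.005280) S
|Y| = 0.007436 S → |Z| = 1/|Y| = 134.5 Ω, ∠Z = −∠Y = -45.24°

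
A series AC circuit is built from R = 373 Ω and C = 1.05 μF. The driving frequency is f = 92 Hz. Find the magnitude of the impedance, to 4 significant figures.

1689 Ω

ω = 2πf = 578.1 rad/s
X_C = 1/(ωC) = 1648 Ω
Z = 373.0 − j1648 Ω
|Z| = √(373.0² + 1648²) = 1689 Ω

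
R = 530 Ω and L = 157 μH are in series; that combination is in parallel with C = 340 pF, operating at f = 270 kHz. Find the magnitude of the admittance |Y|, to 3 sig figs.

1.52 mS

ω = 2πf = 1.696e+06 rad/s
X_L = ωL = 266 Ω
X_C = 1/(ωC) = 1730 Ω
Branch 1 (R+jX_L): Z₁ = 530 + j266 Ω, |Z₁| = 593 Ω
Branch 2 (−jX_C): Z₂ = −j1730 Ω
Parallel: Z = Z₁Z₂/(Z₁+Z₂), |Z| = 659 Ω, ∠Z = 6.82°
|Y| = 1/|Z| = 1.52 mS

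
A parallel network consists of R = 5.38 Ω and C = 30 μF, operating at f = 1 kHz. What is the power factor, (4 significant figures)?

0.7021

ω = 2πf = 6283 rad/s
X_C = 1/(ωC) = 5.305 Ω
Parallel: admittances add. Y = 1/R + jωC
Y = (0.1859 + j0.1885) S
|Y| = 0.2647 S → |Z| = 1/|Y| = 3.777 Ω, ∠Z = −∠Y = -45.40°
cos φ = cos(-45.40°) = 0.7021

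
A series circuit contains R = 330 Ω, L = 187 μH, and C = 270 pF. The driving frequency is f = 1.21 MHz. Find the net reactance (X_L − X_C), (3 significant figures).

935 Ω

ω = 2πf = 7.603e+06 rad/s
X_L = ωL = 1420 Ω
X_C = 1/(ωC) = 487 Ω
X = 1420 − 487 = 935 Ω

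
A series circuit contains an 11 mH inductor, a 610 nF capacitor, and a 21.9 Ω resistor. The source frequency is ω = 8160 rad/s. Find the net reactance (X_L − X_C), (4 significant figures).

-111.1 Ω

X_L = ωL = 89.76 Ω
X_C = 1/(ωC) = 200.9 Ω
X = 89.76 − 200.9 = -111.1 Ω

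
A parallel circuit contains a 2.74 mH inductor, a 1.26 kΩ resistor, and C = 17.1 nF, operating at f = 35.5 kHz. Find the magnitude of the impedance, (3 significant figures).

431 Ω

ω = 2πf = 223100 rad/s
X_L = ωL = 611 Ω
X_C = 1/(ωC) = 262 Ω
Parallel: admittances add. Y = 1/R + 1/(jωL) + jωC
Y = (0.000794 + j0.00218) S
|Y| = 0.00232 S → |Z| = 1/|Y| = 431 Ω, ∠Z = −∠Y = -70.0°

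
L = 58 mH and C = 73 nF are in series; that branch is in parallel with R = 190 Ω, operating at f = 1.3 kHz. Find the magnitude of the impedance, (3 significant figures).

ω = 2πf = 8168 rad/s
X_L = ωL = 474 Ω
X_C = 1/(ωC) = 1680 Ω
Branch 1: Z₁ = R = 190 Ω
Branch 2 (series LC): Z₂ = j(X_L − X_C) = −j1200 Ω
Parallel: Z = Z₁Z₂/(Z₁+Z₂), |Z| = 188 Ω, ∠Z = -8.97°

188 Ω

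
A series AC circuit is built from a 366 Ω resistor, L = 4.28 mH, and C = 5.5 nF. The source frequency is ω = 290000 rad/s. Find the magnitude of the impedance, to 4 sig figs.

715.0 Ω

X_L = ωL = 1241 Ω
X_C = 1/(ωC) = 627.0 Ω
Net reactance X = X_L − X_C = 614.2 Ω
Z = 366.0 + j614.2 Ω
|Z| = √(366.0² + 614.2²) = 715.0 Ω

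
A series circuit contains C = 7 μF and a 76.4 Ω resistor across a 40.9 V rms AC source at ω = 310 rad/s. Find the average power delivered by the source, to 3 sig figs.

586 mW

X_C = 1/(ωC) = 461 Ω
Z = 76.4 − j461 Ω
|Z| = √(76.4² + 461²) = 467 Ω
∠Z = arctan(-461/76.4) = -80.6°
I = V/|Z| = 87.6 mA
P = VI cos φ = 40.9 × 0.0876 × cos(-80.6°) = 586 mW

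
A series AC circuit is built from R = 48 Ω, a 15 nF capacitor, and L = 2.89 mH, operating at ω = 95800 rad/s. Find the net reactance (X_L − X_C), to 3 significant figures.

-419 Ω

X_L = ωL = 277 Ω
X_C = 1/(ωC) = 696 Ω
X = 277 − 696 = -419 Ω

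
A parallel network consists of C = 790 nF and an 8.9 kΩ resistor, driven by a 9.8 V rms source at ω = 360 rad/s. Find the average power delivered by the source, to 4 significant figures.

X_C = 1/(ωC) = 3516 Ω
Parallel: admittances add. Y = 1/R + jωC
Y = (0.0001124 + j0.0002844) S
|Y| = 0.0003058 S → |Z| = 1/|Y| = 3270 Ω, ∠Z = −∠Y = -68.44°
I = V/|Z| = 2.997 mA
P = VI cos φ = 9.8 × 0.002997 × cos(-68.44°) = 10.79 mW

10.79 mW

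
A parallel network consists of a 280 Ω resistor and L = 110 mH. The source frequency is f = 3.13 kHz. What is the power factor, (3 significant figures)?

0.992

ω = 2πf = 19670 rad/s
X_L = ωL = 2160 Ω
Parallel: admittances add. Y = 1/R + 1/(jωL)
Y = (0.00357 − j0.000462) S
|Y| = 0.00360 S → |Z| = 1/|Y| = 278 Ω, ∠Z = −∠Y = 7.37°
cos φ = cos(7.37°) = 0.992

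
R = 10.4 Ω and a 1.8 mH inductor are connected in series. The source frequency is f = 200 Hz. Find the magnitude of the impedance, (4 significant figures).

10.64 Ω

ω = 2πf = 1257 rad/s
X_L = ωL = 2.262 Ω
Z = 10.40 + j2.262 Ω
|Z| = √(10.40² + 2.262²) = 10.64 Ω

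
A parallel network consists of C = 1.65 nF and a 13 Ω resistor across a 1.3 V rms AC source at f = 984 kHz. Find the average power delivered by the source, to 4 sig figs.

130.0 mW

ω = 2πf = 6.183e+06 rad/s
X_C = 1/(ωC) = 98.03 Ω
Parallel: admittances add. Y = 1/R + jωC
Y = (0.07692 + j0.01020) S
|Y| = 0.07760 S → |Z| = 1/|Y| = 12.89 Ω, ∠Z = −∠Y = -7.554°
I = V/|Z| = 100.9 mA
P = VI cos φ = 1.3 × 0.1009 × cos(-7.554°) = 130.0 mW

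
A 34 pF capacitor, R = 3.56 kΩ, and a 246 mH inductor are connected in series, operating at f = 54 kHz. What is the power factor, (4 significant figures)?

ω = 2πf = 339300 rad/s
X_L = ωL = 83470 Ω
X_C = 1/(ωC) = 86690 Ω
Net reactance X = X_L − X_C = -3220 Ω
Z = 3560 − j3220 Ω
|Z| = √(3560² + 3220²) = 4800 Ω
∠Z = arctan(-3220/3560) = -42.13°
cos φ = cos(-42.13°) = 0.7416

0.7416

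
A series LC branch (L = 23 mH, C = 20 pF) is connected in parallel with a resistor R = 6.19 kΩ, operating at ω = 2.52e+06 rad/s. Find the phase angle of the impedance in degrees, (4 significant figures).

X_L = ωL = 57960 Ω
X_C = 1/(ωC) = 19840 Ω
Branch 1: Z₁ = R = 6190 Ω
Branch 2 (series LC): Z₂ = j(X_L − X_C) = j38120 Ω
Parallel: Z = Z₁Z₂/(Z₁+Z₂), |Z| = 6110 Ω, ∠Z = 9.224°

9.224°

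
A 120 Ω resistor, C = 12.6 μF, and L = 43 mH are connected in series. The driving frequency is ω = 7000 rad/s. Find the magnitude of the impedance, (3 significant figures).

314 Ω

X_L = ωL = 301 Ω
X_C = 1/(ωC) = 11.3 Ω
Net reactance X = X_L − X_C = 290 Ω
Z = 120 + j290 Ω
|Z| = √(120² + 290²) = 314 Ω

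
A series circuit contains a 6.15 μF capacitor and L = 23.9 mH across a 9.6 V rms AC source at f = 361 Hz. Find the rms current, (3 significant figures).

549 mA

ω = 2πf = 2268 rad/s
X_L = ωL = 54.2 Ω
X_C = 1/(ωC) = 71.7 Ω
Net reactance X = X_L − X_C = -17.5 Ω
Z = − j17.5 Ω
|Z| = √(0² + 17.5²) = 17.5 Ω
I = V/|Z| = 9.6/17.5 = 549 mA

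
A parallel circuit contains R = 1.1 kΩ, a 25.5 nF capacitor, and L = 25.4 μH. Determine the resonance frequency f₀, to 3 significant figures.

ω₀ = 1/√(LC) = 1/√(2.54e-05 × 2.55e-08) = 1.243e+06 rad/s
f₀ = ω₀/(2π) = 198 kHz

198 kHz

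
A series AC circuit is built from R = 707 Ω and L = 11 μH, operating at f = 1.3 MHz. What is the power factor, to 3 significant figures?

ω = 2πf = 8.168e+06 rad/s
X_L = ωL = 89.8 Ω
Z = 707 + j89.8 Ω
|Z| = √(707² + 89.8²) = 713 Ω
∠Z = arctan(89.8/707) = 7.24°
cos φ = cos(7.24°) = 0.992

0.992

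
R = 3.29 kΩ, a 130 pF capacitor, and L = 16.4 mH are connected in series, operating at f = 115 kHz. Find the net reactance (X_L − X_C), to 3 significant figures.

1200 Ω

ω = 2πf = 722600 rad/s
X_L = ωL = 11900 Ω
X_C = 1/(ωC) = 10600 Ω
X = 11900 − 10600 = 1200 Ω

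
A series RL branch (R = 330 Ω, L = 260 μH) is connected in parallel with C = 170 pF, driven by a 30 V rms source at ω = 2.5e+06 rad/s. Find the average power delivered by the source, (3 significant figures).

X_L = ωL = 650 Ω
X_C = 1/(ωC) = 2350 Ω
Branch 1 (R+jX_L): Z₁ = 330 + j650 Ω, |Z₁| = 729 Ω
Branch 2 (−jX_C): Z₂ = −j2350 Ω
Parallel: Z = Z₁Z₂/(Z₁+Z₂), |Z| = 989 Ω, ∠Z = 52.1°
I = V/|Z| = 30.3 mA
P = VI cos φ = 30 × 0.0303 × cos(52.1°) = 559 mW

559 mW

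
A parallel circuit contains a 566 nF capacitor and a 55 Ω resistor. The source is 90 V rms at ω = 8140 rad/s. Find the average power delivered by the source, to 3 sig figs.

X_C = 1/(ωC) = 217 Ω
Parallel: admittances add. Y = 1/R + jωC
Y = (0.0182 + j0.00461) S
|Y| = 0.0188 S → |Z| = 1/|Y| = 53.3 Ω, ∠Z = −∠Y = -14.2°
I = V/|Z| = 1.69 A
P = VI cos φ = 90 × 1.69 × cos(-14.2°) = 147 W

147 W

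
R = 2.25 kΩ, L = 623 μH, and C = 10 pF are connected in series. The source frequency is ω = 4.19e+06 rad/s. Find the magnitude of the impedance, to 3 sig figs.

21400 Ω

X_L = ωL = 2610 Ω
X_C = 1/(ωC) = 23900 Ω
Net reactance X = X_L − X_C = -21300 Ω
Z = 2250 − j21300 Ω
|Z| = √(2250² + 21300²) = 21400 Ω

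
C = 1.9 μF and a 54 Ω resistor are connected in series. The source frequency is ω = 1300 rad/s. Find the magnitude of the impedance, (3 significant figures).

408 Ω

X_C = 1/(ωC) = 405 Ω
Z = 54.0 − j405 Ω
|Z| = √(54.0² + 405²) = 408 Ω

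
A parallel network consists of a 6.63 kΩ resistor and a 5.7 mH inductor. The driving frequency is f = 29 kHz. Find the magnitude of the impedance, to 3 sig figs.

1030 Ω

ω = 2πf = 182200 rad/s
X_L = ωL = 1040 Ω
Parallel: admittances add. Y = 1/R + 1/(jωL)
Y = (0.000151 − j0.000963) S
|Y| = 0.000975 S → |Z| = 1/|Y| = 1030 Ω, ∠Z = −∠Y = 81.1°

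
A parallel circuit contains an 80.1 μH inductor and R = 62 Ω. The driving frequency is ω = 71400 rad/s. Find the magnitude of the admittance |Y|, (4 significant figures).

175.6 mS

X_L = ωL = 5.719 Ω
Parallel: admittances add. Y = 1/R + 1/(jωL)
Y = (0.01613 − j0.1749) S
|Y| = 0.1756 S → |Z| = 1/|Y| = 5.695 Ω, ∠Z = −∠Y = 84.73°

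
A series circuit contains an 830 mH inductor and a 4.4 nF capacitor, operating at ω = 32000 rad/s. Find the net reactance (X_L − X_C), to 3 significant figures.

X_L = ωL = 26600 Ω
X_C = 1/(ωC) = 7100 Ω
X = 26600 − 7100 = 19500 Ω

19500 Ω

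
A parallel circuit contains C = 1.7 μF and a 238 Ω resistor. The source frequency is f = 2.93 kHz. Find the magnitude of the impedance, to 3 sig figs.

31.7 Ω

ω = 2πf = 18410 rad/s
X_C = 1/(ωC) = 32.0 Ω
Parallel: admittances add. Y = 1/R + jωC
Y = (0.00420 + j0.0313) S
|Y| = 0.0316 S → |Z| = 1/|Y| = 31.7 Ω, ∠Z = −∠Y = -82.4°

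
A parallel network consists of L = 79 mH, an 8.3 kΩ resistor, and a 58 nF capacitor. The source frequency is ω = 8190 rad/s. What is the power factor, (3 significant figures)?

X_L = ωL = 647 Ω
X_C = 1/(ωC) = 2110 Ω
Parallel: admittances add. Y = 1/R + 1/(jωL) + jωC
Y = (0.000120 − j0.00107) S
|Y| = 0.00108 S → |Z| = 1/|Y| = 928 Ω, ∠Z = −∠Y = 83.6°
cos φ = cos(83.6°) = 0.112

0.112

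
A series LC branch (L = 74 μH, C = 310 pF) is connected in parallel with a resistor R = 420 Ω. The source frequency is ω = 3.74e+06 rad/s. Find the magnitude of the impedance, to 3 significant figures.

341 Ω

X_L = ωL = 277 Ω
X_C = 1/(ωC) = 863 Ω
Branch 1: Z₁ = R = 420 Ω
Branch 2 (series LC): Z₂ = j(X_L − X_C) = −j586 Ω
Parallel: Z = Z₁Z₂/(Z₁+Z₂), |Z| = 341 Ω, ∠Z = -35.6°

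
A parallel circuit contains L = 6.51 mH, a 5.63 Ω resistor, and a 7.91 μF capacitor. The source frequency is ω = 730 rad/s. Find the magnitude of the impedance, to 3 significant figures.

3.69 Ω

X_L = ωL = 4.75 Ω
X_C = 1/(ωC) = 173 Ω
Parallel: admittances add. Y = 1/R + 1/(jωL) + jωC
Y = (0.178 − j0.205) S
|Y| = 0.271 S → |Z| = 1/|Y| = 3.69 Ω, ∠Z = −∠Y = 49.0°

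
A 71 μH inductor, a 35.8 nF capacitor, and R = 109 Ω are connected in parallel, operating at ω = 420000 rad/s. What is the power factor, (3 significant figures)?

0.444

X_L = ωL = 29.8 Ω
X_C = 1/(ωC) = 66.5 Ω
Parallel: admittances add. Y = 1/R + 1/(jωL) + jωC
Y = (0.00917 − j0.0185) S
|Y| = 0.0206 S → |Z| = 1/|Y| = 48.4 Ω, ∠Z = −∠Y = 63.6°
cos φ = cos(63.6°) = 0.444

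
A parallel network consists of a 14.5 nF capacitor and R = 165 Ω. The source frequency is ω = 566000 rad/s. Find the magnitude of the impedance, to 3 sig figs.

98.0 Ω

X_C = 1/(ωC) = 122 Ω
Parallel: admittances add. Y = 1/R + jωC
Y = (0.00606 + j0.00821) S
|Y| = 0.0102 S → |Z| = 1/|Y| = 98.0 Ω, ∠Z = −∠Y = -53.6°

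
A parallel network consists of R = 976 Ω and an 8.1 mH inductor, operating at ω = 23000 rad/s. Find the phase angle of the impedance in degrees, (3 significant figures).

79.2°

X_L = ωL = 186 Ω
Parallel: admittances add. Y = 1/R + 1/(jωL)
Y = (0.00102 − j0.00537) S
|Y| = 0.00546 S → |Z| = 1/|Y| = 183 Ω, ∠Z = −∠Y = 79.2°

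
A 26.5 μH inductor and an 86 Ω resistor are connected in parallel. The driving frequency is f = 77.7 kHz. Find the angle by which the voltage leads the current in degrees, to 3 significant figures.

81.4°

ω = 2πf = 488200 rad/s
X_L = ωL = 12.9 Ω
Parallel: admittances add. Y = 1/R + 1/(jωL)
Y = (0.0116 − j0.0773) S
|Y| = 0.0782 S → |Z| = 1/|Y| = 12.8 Ω, ∠Z = −∠Y = 81.4°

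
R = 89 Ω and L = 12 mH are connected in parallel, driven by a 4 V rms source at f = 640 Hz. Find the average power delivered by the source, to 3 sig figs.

ω = 2πf = 4021 rad/s
X_L = ωL = 48.3 Ω
Parallel: admittances add. Y = 1/R + 1/(jωL)
Y = (0.0112 − j0.0207) S
|Y| = 0.0236 S → |Z| = 1/|Y| = 42.4 Ω, ∠Z = −∠Y = 61.5°
I = V/|Z| = 94.3 mA
P = VI cos φ = 4 × 0.0943 × cos(61.5°) = 180 mW

180 mW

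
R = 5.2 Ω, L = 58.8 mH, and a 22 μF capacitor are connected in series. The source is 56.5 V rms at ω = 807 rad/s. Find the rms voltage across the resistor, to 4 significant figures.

28.57 V

X_L = ωL = 47.45 Ω
X_C = 1/(ωC) = 56.33 Ω
Net reactance X = X_L − X_C = -8.874 Ω
Z = 5.200 − j8.874 Ω
|Z| = √(5.200² + 8.874²) = 10.29 Ω
I = V/|Z| = 5.493 A
V_R = I·|Z_R| = 5.493 × 5.200 = 28.57 V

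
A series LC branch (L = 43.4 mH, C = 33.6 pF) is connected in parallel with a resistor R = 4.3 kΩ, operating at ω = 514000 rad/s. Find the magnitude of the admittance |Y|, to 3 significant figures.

X_L = ωL = 22300 Ω
X_C = 1/(ωC) = 57900 Ω
Branch 1: Z₁ = R = 4300 Ω
Branch 2 (series LC): Z₂ = j(X_L − X_C) = −j35600 Ω
Parallel: Z = Z₁Z₂/(Z₁+Z₂), |Z| = 4270 Ω, ∠Z = -6.89°
|Y| = 1/|Z| = 234 μS

234 μS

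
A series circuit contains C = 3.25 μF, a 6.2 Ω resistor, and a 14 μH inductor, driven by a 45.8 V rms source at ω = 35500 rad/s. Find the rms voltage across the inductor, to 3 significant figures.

X_L = ωL = 0.497 Ω
X_C = 1/(ωC) = 8.67 Ω
Net reactance X = X_L − X_C = -8.17 Ω
Z = 6.20 − j8.17 Ω
|Z| = √(6.20² + 8.17²) = 10.3 Ω
I = V/|Z| = 4.47 A
V_L = I·|Z_L| = 4.47 × 0.497 = 2.22 V

2.22 V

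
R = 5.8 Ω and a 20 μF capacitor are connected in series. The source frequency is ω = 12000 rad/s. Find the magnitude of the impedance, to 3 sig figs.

X_C = 1/(ωC) = 4.17 Ω
Z = 5.80 − j4.17 Ω
|Z| = √(5.80² + 4.17²) = 7.14 Ω

7.14 Ω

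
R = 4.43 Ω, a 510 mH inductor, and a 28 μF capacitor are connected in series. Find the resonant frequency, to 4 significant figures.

42.12 Hz

ω₀ = 1/√(LC) = 1/√(0.51 × 2.8e-05) = 264.6 rad/s
f₀ = ω₀/(2π) = 42.12 Hz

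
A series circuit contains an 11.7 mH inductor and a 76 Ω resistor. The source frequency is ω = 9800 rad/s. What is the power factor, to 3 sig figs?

0.552

X_L = ωL = 115 Ω
Z = 76.0 + j115 Ω
|Z| = √(76.0² + 115²) = 138 Ω
∠Z = arctan(115/76.0) = 56.5°
cos φ = cos(56.5°) = 0.552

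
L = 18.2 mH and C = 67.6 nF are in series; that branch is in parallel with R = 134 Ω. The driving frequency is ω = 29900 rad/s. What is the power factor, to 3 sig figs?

0.346

X_L = ωL = 544 Ω
X_C = 1/(ωC) = 495 Ω
Branch 1: Z₁ = R = 134 Ω
Branch 2 (series LC): Z₂ = j(X_L − X_C) = j49.4 Ω
Parallel: Z = Z₁Z₂/(Z₁+Z₂), |Z| = 46.4 Ω, ∠Z = 69.8°
cos φ = cos(69.8°) = 0.346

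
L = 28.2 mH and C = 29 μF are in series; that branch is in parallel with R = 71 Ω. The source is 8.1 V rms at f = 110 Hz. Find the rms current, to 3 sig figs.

ω = 2πf = 691.2 rad/s
X_L = ωL = 19.5 Ω
X_C = 1/(ωC) = 49.9 Ω
Branch 1: Z₁ = R = 71.0 Ω
Branch 2 (series LC): Z₂ = j(X_L − X_C) = −j30.4 Ω
Parallel: Z = Z₁Z₂/(Z₁+Z₂), |Z| = 27.9 Ω, ∠Z = -66.8°
I = V/|Z| = 8.1/27.9 = 290 mA

290 mA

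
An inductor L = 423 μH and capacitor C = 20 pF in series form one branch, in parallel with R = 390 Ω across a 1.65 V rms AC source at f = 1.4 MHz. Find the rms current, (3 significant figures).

ω = 2πf = 8.796e+06 rad/s
X_L = ωL = 3720 Ω
X_C = 1/(ωC) = 5680 Ω
Branch 1: Z₁ = R = 390 Ω
Branch 2 (series LC): Z₂ = j(X_L − X_C) = −j1960 Ω
Parallel: Z = Z₁Z₂/(Z₁+Z₂), |Z| = 383 Ω, ∠Z = -11.2°
I = V/|Z| = 1.65/383 = 4.31 mA

4.31 mA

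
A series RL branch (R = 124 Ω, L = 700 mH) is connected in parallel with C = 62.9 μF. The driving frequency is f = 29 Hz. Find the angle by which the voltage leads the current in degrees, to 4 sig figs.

-62.19°

ω = 2πf = 182.2 rad/s
X_L = ωL = 127.5 Ω
X_C = 1/(ωC) = 87.25 Ω
Branch 1 (R+jX_L): Z₁ = 124.0 + j127.5 Ω, |Z₁| = 177.9 Ω
Branch 2 (−jX_C): Z₂ = −j87.25 Ω
Parallel: Z = Z₁Z₂/(Z₁+Z₂), |Z| = 119.0 Ω, ∠Z = -62.19°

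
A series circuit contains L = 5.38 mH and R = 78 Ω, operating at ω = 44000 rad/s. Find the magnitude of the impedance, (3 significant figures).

X_L = ωL = 237 Ω
Z = 78.0 + j237 Ω
|Z| = √(78.0² + 237²) = 249 Ω

249 Ω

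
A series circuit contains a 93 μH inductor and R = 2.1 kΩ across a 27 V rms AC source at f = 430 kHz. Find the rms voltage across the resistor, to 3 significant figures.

ω = 2πf = 2.702e+06 rad/s
X_L = ωL = 251 Ω
Z = 2100 + j251 Ω
|Z| = √(2100² + 251²) = 2110 Ω
I = V/|Z| = 12.8 mA
V_R = I·|Z_R| = 0.0128 × 2100 = 26.8 V

26.8 V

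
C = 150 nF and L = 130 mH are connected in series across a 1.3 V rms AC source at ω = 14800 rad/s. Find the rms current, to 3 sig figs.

882 μA

X_L = ωL = 1920 Ω
X_C = 1/(ωC) = 450 Ω
Net reactance X = X_L − X_C = 1470 Ω
Z = j1470 Ω
|Z| = √(0² + 1470²) = 1470 Ω
I = V/|Z| = 1.3/1470 = 882 μA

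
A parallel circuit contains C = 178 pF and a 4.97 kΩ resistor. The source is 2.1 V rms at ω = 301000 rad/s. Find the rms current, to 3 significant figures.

437 μA

X_C = 1/(ωC) = 18700 Ω
Parallel: admittances add. Y = 1/R + jωC
Y = (0.000201 + j5.36e-05) S
|Y| = 0.000208 S → |Z| = 1/|Y| = 4800 Ω, ∠Z = −∠Y = -14.9°
I = V/|Z| = 2.1/4800 = 437 μA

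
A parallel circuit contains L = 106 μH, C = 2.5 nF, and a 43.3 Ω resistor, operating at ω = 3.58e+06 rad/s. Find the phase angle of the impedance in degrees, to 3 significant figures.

X_L = ωL = 379 Ω
X_C = 1/(ωC) = 112 Ω
Parallel: admittances add. Y = 1/R + 1/(jωL) + jωC
Y = (0.0231 + j0.00631) S
|Y| = 0.0239 S → |Z| = 1/|Y| = 41.8 Ω, ∠Z = −∠Y = -15.3°

-15.3°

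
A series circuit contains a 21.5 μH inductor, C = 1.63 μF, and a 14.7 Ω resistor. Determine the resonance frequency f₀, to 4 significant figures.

26.88 kHz

ω₀ = 1/√(LC) = 1/√(2.15e-05 × 1.63e-06) = 168900 rad/s
f₀ = ω₀/(2π) = 26.88 kHz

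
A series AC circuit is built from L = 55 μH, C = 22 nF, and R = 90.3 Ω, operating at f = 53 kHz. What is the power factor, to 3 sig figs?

ω = 2πf = 333000 rad/s
X_L = ωL = 18.3 Ω
X_C = 1/(ωC) = 136 Ω
Net reactance X = X_L − X_C = -118 Ω
Z = 90.3 − j118 Ω
|Z| = √(90.3² + 118²) = 149 Ω
∠Z = arctan(-118/90.3) = -52.6°
cos φ = cos(-52.6°) = 0.607

0.607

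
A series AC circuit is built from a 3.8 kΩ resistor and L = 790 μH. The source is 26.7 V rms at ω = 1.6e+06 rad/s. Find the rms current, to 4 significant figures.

6.667 mA

X_L = ωL = 1264 Ω
Z = 3800 + j1264 Ω
|Z| = √(3800² + 1264²) = 4005 Ω
I = V/|Z| = 26.7/4005 = 6.667 mA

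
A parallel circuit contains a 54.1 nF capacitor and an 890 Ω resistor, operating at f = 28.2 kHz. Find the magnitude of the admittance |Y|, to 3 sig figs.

ω = 2πf = 177200 rad/s
X_C = 1/(ωC) = 104 Ω
Parallel: admittances add. Y = 1/R + jωC
Y = (0.00112 + j0.00959) S
|Y| = 0.00965 S → |Z| = 1/|Y| = 104 Ω, ∠Z = −∠Y = -83.3°

9.65 mS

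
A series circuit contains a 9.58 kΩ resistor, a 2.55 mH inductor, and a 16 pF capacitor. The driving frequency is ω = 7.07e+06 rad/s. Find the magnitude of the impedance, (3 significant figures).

X_L = ωL = 18000 Ω
X_C = 1/(ωC) = 8840 Ω
Net reactance X = X_L − X_C = 9190 Ω
Z = 9580 + j9190 Ω
|Z| = √(9580² + 9190²) = 13300 Ω

13300 Ω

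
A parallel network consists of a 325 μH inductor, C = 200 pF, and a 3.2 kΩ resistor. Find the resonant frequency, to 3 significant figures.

ω₀ = 1/√(LC) = 1/√(0.000325 × 2e-10) = 3.922e+06 rad/s
f₀ = ω₀/(2π) = 624 kHz

624 kHz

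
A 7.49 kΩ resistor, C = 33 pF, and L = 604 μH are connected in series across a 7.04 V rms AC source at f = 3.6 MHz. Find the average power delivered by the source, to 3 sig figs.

ω = 2πf = 2.262e+07 rad/s
X_L = ωL = 13700 Ω
X_C = 1/(ωC) = 1340 Ω
Net reactance X = X_L − X_C = 12300 Ω
Z = 7490 + j12300 Ω
|Z| = √(7490² + 12300²) = 14400 Ω
∠Z = arctan(12300/7490) = 58.7°
I = V/|Z| = 488 μA
P = VI cos φ = 7.04 × 0.000488 × cos(58.7°) = 1.79 mW

1.79 mW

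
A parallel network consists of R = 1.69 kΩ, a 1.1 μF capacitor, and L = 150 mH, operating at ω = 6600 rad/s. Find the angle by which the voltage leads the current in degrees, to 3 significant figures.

-84.6°

X_L = ωL = 990 Ω
X_C = 1/(ωC) = 138 Ω
Parallel: admittances add. Y = 1/R + 1/(jωL) + jωC
Y = (0.000592 + j0.00625) S
|Y| = 0.00628 S → |Z| = 1/|Y| = 159 Ω, ∠Z = −∠Y = -84.6°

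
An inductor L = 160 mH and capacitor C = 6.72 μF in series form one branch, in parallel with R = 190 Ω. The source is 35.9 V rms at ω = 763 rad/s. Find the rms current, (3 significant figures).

527 mA

X_L = ωL = 122 Ω
X_C = 1/(ωC) = 195 Ω
Branch 1: Z₁ = R = 190 Ω
Branch 2 (series LC): Z₂ = j(X_L − X_C) = −j73.0 Ω
Parallel: Z = Z₁Z₂/(Z₁+Z₂), |Z| = 68.1 Ω, ∠Z = -69.0°
I = V/|Z| = 35.9/68.1 = 527 mA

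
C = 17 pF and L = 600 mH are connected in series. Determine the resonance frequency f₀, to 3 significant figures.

49.8 kHz

ω₀ = 1/√(LC) = 1/√(0.6 × 1.7e-11) = 313100 rad/s
f₀ = ω₀/(2π) = 49.8 kHz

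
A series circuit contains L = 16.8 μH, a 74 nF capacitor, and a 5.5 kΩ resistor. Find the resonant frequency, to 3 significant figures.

ω₀ = 1/√(LC) = 1/√(1.68e-05 × 7.4e-08) = 896900 rad/s
f₀ = ω₀/(2π) = 143 kHz

143 kHz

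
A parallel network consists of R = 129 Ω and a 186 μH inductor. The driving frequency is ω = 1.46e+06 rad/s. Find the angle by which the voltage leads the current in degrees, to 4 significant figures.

25.41°

X_L = ωL = 271.6 Ω
Parallel: admittances add. Y = 1/R + 1/(jωL)
Y = (0.007752 − j0.003682) S
|Y| = 0.008582 S → |Z| = 1/|Y| = 116.5 Ω, ∠Z = −∠Y = 25.41°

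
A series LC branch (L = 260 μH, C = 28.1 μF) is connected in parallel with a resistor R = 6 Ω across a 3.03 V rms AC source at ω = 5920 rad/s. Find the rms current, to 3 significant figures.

845 mA

X_L = ωL = 1.54 Ω
X_C = 1/(ωC) = 6.01 Ω
Branch 1: Z₁ = R = 6.00 Ω
Branch 2 (series LC): Z₂ = j(X_L − X_C) = −j4.47 Ω
Parallel: Z = Z₁Z₂/(Z₁+Z₂), |Z| = 3.59 Ω, ∠Z = -53.3°
I = V/|Z| = 3.03/3.59 = 845 mA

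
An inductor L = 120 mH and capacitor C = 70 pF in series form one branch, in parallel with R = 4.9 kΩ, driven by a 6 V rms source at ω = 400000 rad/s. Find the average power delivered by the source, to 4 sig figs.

7.347 mW

X_L = ωL = 48000 Ω
X_C = 1/(ωC) = 35710 Ω
Branch 1: Z₁ = R = 4900 Ω
Branch 2 (series LC): Z₂ = j(X_L − X_C) = j12290 Ω
Parallel: Z = Z₁Z₂/(Z₁+Z₂), |Z| = 4551 Ω, ∠Z = 21.74°
I = V/|Z| = 1.318 mA
P = VI cos φ = 6 × 0.001318 × cos(21.74°) = 7.347 mW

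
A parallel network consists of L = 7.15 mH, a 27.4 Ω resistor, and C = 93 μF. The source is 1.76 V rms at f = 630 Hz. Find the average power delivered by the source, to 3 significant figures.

ω = 2πf = 3958 rad/s
X_L = ωL = 28.3 Ω
X_C = 1/(ωC) = 2.72 Ω
Parallel: admittances add. Y = 1/R + 1/(jωL) + jωC
Y = (0.0365 + j0.333) S
|Y| = 0.335 S → |Z| = 1/|Y| = 2.99 Ω, ∠Z = −∠Y = -83.7°
I = V/|Z| = 589 mA
P = VI cos φ = 1.76 × 0.589 × cos(-83.7°) = 113 mW

113 mW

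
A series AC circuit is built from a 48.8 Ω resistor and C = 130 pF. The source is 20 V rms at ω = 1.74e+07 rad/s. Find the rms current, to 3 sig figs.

X_C = 1/(ωC) = 442 Ω
Z = 48.8 − j442 Ω
|Z| = √(48.8² + 442²) = 445 Ω
I = V/|Z| = 20/445 = 45.0 mA

45.0 mA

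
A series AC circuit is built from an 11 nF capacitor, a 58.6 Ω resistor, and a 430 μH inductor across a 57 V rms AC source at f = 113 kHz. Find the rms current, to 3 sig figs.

305 mA

ω = 2πf = 710000 rad/s
X_L = ωL = 305 Ω
X_C = 1/(ωC) = 128 Ω
Net reactance X = X_L − X_C = 177 Ω
Z = 58.6 + j177 Ω
|Z| = √(58.6² + 177²) = 187 Ω
I = V/|Z| = 57/187 = 305 mA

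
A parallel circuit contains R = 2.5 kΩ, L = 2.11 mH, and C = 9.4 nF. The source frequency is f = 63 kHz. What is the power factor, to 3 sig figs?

ω = 2πf = 395800 rad/s
X_L = ωL = 835 Ω
X_C = 1/(ωC) = 269 Ω
Parallel: admittances add. Y = 1/R + 1/(jωL) + jωC
Y = (0.000400 + j0.00252) S
|Y| = 0.00256 S → |Z| = 1/|Y| = 391 Ω, ∠Z = −∠Y = -81.0°
cos φ = cos(-81.0°) = 0.157

0.157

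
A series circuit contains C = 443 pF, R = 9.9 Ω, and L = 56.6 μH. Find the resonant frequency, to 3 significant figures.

1.01 MHz

ω₀ = 1/√(LC) = 1/√(5.66e-05 × 4.43e-10) = 6.315e+06 rad/s
f₀ = ω₀/(2π) = 1.01 MHz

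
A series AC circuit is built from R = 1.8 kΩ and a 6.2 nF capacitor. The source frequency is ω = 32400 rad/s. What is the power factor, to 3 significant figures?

X_C = 1/(ωC) = 4980 Ω
Z = 1800 − j4980 Ω
|Z| = √(1800² + 4980²) = 5290 Ω
∠Z = arctan(-4980/1800) = -70.1°
cos φ = cos(-70.1°) = 0.340

0.340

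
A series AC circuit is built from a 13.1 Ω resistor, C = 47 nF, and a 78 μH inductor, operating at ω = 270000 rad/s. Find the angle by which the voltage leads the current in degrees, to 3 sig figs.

X_L = ωL = 21.1 Ω
X_C = 1/(ωC) = 78.8 Ω
Net reactance X = X_L − X_C = -57.7 Ω
Z = 13.1 − j57.7 Ω
|Z| = √(13.1² + 57.7²) = 59.2 Ω
∠Z = arctan(-57.7/13.1) = -77.2°

-77.2°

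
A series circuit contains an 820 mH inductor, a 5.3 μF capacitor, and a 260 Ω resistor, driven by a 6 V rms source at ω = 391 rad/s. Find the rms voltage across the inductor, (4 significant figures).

6.280 V

X_L = ωL = 320.6 Ω
X_C = 1/(ωC) = 482.6 Ω
Net reactance X = X_L − X_C = -161.9 Ω
Z = 260.0 − j161.9 Ω
|Z| = √(260.0² + 161.9²) = 306.3 Ω
I = V/|Z| = 19.59 mA
V_L = I·|Z_L| = 0.01959 × 320.6 = 6.280 V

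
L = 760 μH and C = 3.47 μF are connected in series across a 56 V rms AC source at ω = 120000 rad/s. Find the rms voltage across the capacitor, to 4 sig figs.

X_L = ωL = 91.20 Ω
X_C = 1/(ωC) = 2.402 Ω
Net reactance X = X_L − X_C = 88.80 Ω
Z = j88.80 Ω
|Z| = √(0² + 88.80²) = 88.80 Ω
I = V/|Z| = 630.6 mA
V_C = I·|Z_C| = 0.6306 × 2.402 = 1.515 V

1.515 V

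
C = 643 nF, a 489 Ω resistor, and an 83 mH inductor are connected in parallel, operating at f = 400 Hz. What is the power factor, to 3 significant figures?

0.541

ω = 2πf = 2513 rad/s
X_L = ωL = 209 Ω
X_C = 1/(ωC) = 619 Ω
Parallel: admittances add. Y = 1/R + 1/(jωL) + jωC
Y = (0.00204 − j0.00318) S
|Y| = 0.00378 S → |Z| = 1/|Y| = 265 Ω, ∠Z = −∠Y = 57.2°
cos φ = cos(57.2°) = 0.541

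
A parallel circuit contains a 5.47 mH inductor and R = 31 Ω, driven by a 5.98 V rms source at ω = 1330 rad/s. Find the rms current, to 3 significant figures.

X_L = ωL = 7.28 Ω
Parallel: admittances add. Y = 1/R + 1/(jωL)
Y = (0.0323 − j0.137) S
|Y| = 0.141 S → |Z| = 1/|Y| = 7.08 Ω, ∠Z = −∠Y = 76.8°
I = V/|Z| = 5.98/7.08 = 844 mA

844 mA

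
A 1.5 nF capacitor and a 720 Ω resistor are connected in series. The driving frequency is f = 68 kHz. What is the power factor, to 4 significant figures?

0.4190

ω = 2πf = 427300 rad/s
X_C = 1/(ωC) = 1560 Ω
Z = 720.0 − j1560 Ω
|Z| = √(720.0² + 1560²) = 1718 Ω
∠Z = arctan(-1560/720.0) = -65.23°
cos φ = cos(-65.23°) = 0.4190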